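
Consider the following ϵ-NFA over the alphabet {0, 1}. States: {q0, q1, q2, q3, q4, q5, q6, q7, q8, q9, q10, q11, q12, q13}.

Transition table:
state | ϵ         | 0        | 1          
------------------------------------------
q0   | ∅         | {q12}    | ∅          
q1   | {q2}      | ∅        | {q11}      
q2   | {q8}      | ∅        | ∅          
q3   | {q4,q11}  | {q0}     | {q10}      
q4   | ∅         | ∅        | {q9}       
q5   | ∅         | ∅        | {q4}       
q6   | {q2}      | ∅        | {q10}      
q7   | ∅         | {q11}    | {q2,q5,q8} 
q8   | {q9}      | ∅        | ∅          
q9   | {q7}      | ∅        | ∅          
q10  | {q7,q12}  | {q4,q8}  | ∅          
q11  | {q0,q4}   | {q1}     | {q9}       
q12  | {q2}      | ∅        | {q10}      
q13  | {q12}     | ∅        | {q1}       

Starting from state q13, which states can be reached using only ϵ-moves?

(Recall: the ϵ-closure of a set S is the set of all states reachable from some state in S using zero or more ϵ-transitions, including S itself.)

Start with {q13}.
From q13 via ϵ: add q12.
From q12 via ϵ: add q2.
From q2 via ϵ: add q8.
From q8 via ϵ: add q9.
From q9 via ϵ: add q7.
No new states can be added; the closed set is {q2, q7, q8, q9, q12, q13}.

{q2, q7, q8, q9, q12, q13}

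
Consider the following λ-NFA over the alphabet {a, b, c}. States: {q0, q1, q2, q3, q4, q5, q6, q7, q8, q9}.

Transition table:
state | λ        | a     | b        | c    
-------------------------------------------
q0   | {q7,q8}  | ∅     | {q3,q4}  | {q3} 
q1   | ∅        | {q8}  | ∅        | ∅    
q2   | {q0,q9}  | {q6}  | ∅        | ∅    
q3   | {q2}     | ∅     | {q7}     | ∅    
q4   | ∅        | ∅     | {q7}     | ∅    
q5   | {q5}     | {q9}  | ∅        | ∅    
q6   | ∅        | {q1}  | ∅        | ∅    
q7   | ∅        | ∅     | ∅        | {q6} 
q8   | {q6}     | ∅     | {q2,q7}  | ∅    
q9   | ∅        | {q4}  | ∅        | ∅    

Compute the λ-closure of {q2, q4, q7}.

{q0, q2, q4, q6, q7, q8, q9}

Start with {q2, q4, q7}.
From q2 via λ: add q0, q9.
From q0 via λ: add q8.
From q8 via λ: add q6.
No new states can be added; the closed set is {q0, q2, q4, q6, q7, q8, q9}.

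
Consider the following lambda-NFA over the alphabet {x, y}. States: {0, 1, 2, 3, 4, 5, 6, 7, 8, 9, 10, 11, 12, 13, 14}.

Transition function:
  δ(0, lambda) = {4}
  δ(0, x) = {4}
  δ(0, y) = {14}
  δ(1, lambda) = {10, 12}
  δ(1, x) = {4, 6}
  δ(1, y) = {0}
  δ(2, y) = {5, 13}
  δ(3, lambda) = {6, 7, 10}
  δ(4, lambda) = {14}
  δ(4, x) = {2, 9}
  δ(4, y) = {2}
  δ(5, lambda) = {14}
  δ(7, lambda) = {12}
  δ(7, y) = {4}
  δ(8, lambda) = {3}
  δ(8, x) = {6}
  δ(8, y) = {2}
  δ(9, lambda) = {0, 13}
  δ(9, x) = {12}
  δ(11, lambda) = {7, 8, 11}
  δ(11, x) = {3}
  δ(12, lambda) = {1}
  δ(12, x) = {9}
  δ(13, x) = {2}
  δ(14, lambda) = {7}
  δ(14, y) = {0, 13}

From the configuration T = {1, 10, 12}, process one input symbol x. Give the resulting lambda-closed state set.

1 on x → {4, 6}.
12 on x → {9}.
No x-transition from 10.
Union after reading x: {4, 6, 9}.
Now take the lambda-closure:
From 4 via lambda: add 14.
From 9 via lambda: add 0, 13.
From 14 via lambda: add 7.
From 7 via lambda: add 12.
From 12 via lambda: add 1.
From 1 via lambda: add 10.
No new states can be added; the closed set is {0, 1, 4, 6, 7, 9, 10, 12, 13, 14}.

{0, 1, 4, 6, 7, 9, 10, 12, 13, 14}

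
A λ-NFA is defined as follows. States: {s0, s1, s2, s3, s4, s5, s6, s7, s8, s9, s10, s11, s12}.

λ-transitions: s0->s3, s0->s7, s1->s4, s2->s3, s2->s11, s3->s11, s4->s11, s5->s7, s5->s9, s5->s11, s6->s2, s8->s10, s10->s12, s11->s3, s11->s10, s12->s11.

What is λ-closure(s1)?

{s1, s3, s4, s10, s11, s12}

Start with {s1}.
From s1 via λ: add s4.
From s4 via λ: add s11.
From s11 via λ: add s3, s10.
From s10 via λ: add s12.
No new states can be added; the closed set is {s1, s3, s4, s10, s11, s12}.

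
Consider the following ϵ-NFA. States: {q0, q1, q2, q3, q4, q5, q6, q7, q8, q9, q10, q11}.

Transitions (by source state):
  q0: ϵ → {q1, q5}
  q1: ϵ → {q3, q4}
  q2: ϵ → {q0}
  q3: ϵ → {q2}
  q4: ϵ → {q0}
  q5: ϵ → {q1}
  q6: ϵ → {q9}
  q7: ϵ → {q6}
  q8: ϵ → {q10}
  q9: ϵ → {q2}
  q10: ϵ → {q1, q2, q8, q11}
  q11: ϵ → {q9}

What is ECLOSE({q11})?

Start with {q11}.
From q11 via ϵ: add q9.
From q9 via ϵ: add q2.
From q2 via ϵ: add q0.
From q0 via ϵ: add q1, q5.
From q1 via ϵ: add q3, q4.
No new states can be added; the closed set is {q0, q1, q2, q3, q4, q5, q9, q11}.

{q0, q1, q2, q3, q4, q5, q9, q11}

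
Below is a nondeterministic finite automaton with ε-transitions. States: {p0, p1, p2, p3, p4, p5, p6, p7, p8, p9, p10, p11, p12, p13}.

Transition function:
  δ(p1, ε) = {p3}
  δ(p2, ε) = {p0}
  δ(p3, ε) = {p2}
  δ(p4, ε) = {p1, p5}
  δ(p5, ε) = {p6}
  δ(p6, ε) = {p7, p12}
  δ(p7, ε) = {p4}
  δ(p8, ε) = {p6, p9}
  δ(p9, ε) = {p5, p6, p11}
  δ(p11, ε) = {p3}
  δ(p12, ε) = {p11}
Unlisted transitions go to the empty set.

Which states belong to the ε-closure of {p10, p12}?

{p0, p2, p3, p10, p11, p12}

Start with {p10, p12}.
From p12 via ε: add p11.
From p11 via ε: add p3.
From p3 via ε: add p2.
From p2 via ε: add p0.
No new states can be added; the closed set is {p0, p2, p3, p10, p11, p12}.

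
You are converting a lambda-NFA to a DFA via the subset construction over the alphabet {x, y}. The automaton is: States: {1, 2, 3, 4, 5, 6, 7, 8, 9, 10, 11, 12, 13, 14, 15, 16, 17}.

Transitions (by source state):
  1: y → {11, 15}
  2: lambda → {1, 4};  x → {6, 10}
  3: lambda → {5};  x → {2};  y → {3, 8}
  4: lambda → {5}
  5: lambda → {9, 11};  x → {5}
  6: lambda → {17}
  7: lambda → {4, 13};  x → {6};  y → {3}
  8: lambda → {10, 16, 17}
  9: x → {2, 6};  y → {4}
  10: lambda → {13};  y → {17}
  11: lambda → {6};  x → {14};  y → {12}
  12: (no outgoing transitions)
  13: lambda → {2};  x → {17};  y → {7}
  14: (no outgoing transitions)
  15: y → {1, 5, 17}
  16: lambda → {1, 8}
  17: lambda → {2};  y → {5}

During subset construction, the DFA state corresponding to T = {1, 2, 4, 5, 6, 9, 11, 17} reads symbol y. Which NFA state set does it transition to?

1 on y → {11, 15}.
9 on y → {4}.
11 on y → {12}.
17 on y → {5}.
No y-transition from 2, 4, 5, 6.
Union after reading y: {4, 5, 11, 12, 15}.
Now take the lambda-closure:
From 5 via lambda: add 9.
From 11 via lambda: add 6.
From 6 via lambda: add 17.
From 17 via lambda: add 2.
From 2 via lambda: add 1.
No new states can be added; the closed set is {1, 2, 4, 5, 6, 9, 11, 12, 15, 17}.

{1, 2, 4, 5, 6, 9, 11, 12, 15, 17}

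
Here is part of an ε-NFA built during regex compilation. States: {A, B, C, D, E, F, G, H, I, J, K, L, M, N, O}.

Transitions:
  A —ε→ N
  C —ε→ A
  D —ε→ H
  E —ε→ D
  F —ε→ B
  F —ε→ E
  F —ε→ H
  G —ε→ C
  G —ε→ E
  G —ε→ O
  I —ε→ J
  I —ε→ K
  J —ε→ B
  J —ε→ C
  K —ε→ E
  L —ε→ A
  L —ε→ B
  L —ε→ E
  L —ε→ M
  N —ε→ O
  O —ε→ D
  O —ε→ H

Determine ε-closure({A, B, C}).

Start with {A, B, C}.
From A via ε: add N.
From N via ε: add O.
From O via ε: add D, H.
No new states can be added; the closed set is {A, B, C, D, H, N, O}.

{A, B, C, D, H, N, O}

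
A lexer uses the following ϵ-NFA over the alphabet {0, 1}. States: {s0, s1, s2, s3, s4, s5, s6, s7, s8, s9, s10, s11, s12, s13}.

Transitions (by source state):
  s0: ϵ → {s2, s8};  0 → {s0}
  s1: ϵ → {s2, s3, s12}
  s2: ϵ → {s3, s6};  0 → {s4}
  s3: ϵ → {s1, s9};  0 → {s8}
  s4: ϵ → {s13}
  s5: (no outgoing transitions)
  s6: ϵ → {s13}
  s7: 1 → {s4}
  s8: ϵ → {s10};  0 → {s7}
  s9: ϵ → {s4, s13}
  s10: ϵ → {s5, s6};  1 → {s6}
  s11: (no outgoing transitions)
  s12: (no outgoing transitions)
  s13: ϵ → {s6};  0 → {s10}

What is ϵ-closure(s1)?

Start with {s1}.
From s1 via ϵ: add s2, s3, s12.
From s2 via ϵ: add s6.
From s3 via ϵ: add s9.
From s6 via ϵ: add s13.
From s9 via ϵ: add s4.
No new states can be added; the closed set is {s1, s2, s3, s4, s6, s9, s12, s13}.

{s1, s2, s3, s4, s6, s9, s12, s13}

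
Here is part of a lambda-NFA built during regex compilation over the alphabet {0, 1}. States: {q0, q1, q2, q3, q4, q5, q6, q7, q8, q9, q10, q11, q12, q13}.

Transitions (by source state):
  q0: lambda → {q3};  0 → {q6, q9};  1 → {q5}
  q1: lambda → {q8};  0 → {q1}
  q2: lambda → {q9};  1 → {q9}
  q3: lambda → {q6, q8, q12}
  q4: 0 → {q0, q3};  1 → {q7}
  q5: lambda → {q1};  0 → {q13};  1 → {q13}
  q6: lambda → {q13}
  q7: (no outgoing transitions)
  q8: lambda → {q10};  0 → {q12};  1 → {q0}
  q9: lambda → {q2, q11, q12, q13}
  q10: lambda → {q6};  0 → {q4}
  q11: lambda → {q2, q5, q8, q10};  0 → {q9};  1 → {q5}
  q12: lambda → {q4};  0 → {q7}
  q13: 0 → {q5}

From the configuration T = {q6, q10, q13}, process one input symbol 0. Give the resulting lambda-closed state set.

{q1, q4, q5, q6, q8, q10, q13}

q10 on 0 → {q4}.
q13 on 0 → {q5}.
No 0-transition from q6.
Union after reading 0: {q4, q5}.
Now take the lambda-closure:
From q5 via lambda: add q1.
From q1 via lambda: add q8.
From q8 via lambda: add q10.
From q10 via lambda: add q6.
From q6 via lambda: add q13.
No new states can be added; the closed set is {q1, q4, q5, q6, q8, q10, q13}.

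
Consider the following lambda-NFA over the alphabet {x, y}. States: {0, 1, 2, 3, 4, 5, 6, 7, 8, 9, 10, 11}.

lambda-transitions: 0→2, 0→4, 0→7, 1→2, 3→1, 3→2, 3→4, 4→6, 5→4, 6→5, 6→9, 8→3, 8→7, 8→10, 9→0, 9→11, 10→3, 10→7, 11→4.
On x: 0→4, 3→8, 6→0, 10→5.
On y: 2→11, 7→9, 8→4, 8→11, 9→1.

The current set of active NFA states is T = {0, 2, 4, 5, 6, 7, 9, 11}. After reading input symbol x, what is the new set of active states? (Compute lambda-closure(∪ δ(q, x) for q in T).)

0 on x → {4}.
6 on x → {0}.
No x-transition from 2, 4, 5, 7, 9, 11.
Union after reading x: {0, 4}.
Now take the lambda-closure:
From 0 via lambda: add 2, 7.
From 4 via lambda: add 6.
From 6 via lambda: add 5, 9.
From 9 via lambda: add 11.
No new states can be added; the closed set is {0, 2, 4, 5, 6, 7, 9, 11}.

{0, 2, 4, 5, 6, 7, 9, 11}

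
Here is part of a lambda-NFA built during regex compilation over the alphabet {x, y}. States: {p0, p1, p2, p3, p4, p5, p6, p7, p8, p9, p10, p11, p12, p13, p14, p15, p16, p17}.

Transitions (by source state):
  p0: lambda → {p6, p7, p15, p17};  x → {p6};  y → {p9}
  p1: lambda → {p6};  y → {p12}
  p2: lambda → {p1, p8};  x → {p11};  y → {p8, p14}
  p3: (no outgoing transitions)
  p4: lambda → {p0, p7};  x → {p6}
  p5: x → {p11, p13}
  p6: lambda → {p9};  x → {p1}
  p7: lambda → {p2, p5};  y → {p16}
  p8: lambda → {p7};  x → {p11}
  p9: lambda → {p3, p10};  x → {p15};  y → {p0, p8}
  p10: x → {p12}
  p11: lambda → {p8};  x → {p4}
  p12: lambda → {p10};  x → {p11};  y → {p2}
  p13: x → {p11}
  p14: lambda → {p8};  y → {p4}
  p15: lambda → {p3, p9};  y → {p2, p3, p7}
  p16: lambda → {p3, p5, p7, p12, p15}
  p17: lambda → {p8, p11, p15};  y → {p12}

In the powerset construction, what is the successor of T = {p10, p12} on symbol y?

{p1, p2, p3, p5, p6, p7, p8, p9, p10}

p12 on y → {p2}.
No y-transition from p10.
Union after reading y: {p2}.
Now take the lambda-closure:
From p2 via lambda: add p1, p8.
From p1 via lambda: add p6.
From p8 via lambda: add p7.
From p6 via lambda: add p9.
From p7 via lambda: add p5.
From p9 via lambda: add p3, p10.
No new states can be added; the closed set is {p1, p2, p3, p5, p6, p7, p8, p9, p10}.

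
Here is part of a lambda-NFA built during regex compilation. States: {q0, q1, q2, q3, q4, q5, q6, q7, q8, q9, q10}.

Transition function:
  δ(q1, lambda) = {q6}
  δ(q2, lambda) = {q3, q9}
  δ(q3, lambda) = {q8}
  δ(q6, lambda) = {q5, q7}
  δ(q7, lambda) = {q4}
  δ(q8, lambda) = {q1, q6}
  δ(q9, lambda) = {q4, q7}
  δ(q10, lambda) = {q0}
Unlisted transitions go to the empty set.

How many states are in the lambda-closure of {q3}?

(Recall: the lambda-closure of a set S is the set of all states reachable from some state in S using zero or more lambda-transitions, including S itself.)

7

Start with {q3}.
From q3 via lambda: add q8.
From q8 via lambda: add q1, q6.
From q6 via lambda: add q5, q7.
From q7 via lambda: add q4.
lambda-closure = {q1, q3, q4, q5, q6, q7, q8}, which has 7 states.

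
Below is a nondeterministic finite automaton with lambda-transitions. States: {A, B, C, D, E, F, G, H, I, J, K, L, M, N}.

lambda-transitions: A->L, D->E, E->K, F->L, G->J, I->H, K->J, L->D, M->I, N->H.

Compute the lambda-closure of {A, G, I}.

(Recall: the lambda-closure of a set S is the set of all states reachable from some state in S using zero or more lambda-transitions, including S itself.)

{A, D, E, G, H, I, J, K, L}

Start with {A, G, I}.
From A via lambda: add L.
From G via lambda: add J.
From I via lambda: add H.
From L via lambda: add D.
From D via lambda: add E.
From E via lambda: add K.
No new states can be added; the closed set is {A, D, E, G, H, I, J, K, L}.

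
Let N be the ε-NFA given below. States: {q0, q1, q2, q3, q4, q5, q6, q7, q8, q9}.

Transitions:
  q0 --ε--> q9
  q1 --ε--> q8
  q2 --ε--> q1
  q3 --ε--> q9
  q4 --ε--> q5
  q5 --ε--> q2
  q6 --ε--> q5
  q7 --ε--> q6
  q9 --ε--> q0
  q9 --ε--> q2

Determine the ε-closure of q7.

{q1, q2, q5, q6, q7, q8}

Start with {q7}.
From q7 via ε: add q6.
From q6 via ε: add q5.
From q5 via ε: add q2.
From q2 via ε: add q1.
From q1 via ε: add q8.
No new states can be added; the closed set is {q1, q2, q5, q6, q7, q8}.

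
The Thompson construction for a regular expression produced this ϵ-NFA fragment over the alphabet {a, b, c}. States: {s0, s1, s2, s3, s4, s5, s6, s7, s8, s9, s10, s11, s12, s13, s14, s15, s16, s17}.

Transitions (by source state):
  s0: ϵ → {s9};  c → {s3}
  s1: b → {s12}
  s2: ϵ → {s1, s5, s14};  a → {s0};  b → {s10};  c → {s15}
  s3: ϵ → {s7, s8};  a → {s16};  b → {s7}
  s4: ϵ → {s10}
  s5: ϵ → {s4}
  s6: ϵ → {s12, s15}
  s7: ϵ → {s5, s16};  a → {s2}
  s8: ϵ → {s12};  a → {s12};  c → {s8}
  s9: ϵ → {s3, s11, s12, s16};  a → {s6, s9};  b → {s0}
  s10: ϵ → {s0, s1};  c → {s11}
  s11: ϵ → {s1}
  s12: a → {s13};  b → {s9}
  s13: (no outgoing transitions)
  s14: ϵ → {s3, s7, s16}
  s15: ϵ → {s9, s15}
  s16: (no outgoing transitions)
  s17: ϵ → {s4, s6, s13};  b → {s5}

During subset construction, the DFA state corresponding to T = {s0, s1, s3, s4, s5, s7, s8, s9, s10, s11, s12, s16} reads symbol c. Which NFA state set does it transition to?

{s0, s1, s3, s4, s5, s7, s8, s9, s10, s11, s12, s16}

s0 on c → {s3}.
s8 on c → {s8}.
s10 on c → {s11}.
No c-transition from s1, s3, s4, s5, s7, s9, s11, s12, s16.
Union after reading c: {s3, s8, s11}.
Now take the ϵ-closure:
From s3 via ϵ: add s7.
From s8 via ϵ: add s12.
From s11 via ϵ: add s1.
From s7 via ϵ: add s5, s16.
From s5 via ϵ: add s4.
From s4 via ϵ: add s10.
From s10 via ϵ: add s0.
From s0 via ϵ: add s9.
No new states can be added; the closed set is {s0, s1, s3, s4, s5, s7, s8, s9, s10, s11, s12, s16}.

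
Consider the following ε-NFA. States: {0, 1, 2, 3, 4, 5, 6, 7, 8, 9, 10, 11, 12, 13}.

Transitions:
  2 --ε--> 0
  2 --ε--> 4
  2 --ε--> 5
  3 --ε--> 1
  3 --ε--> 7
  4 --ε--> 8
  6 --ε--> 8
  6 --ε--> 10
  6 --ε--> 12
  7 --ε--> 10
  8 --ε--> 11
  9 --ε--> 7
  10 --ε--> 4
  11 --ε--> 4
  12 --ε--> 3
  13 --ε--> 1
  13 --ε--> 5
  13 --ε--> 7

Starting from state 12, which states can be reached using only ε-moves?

Start with {12}.
From 12 via ε: add 3.
From 3 via ε: add 1, 7.
From 7 via ε: add 10.
From 10 via ε: add 4.
From 4 via ε: add 8.
From 8 via ε: add 11.
No new states can be added; the closed set is {1, 3, 4, 7, 8, 10, 11, 12}.

{1, 3, 4, 7, 8, 10, 11, 12}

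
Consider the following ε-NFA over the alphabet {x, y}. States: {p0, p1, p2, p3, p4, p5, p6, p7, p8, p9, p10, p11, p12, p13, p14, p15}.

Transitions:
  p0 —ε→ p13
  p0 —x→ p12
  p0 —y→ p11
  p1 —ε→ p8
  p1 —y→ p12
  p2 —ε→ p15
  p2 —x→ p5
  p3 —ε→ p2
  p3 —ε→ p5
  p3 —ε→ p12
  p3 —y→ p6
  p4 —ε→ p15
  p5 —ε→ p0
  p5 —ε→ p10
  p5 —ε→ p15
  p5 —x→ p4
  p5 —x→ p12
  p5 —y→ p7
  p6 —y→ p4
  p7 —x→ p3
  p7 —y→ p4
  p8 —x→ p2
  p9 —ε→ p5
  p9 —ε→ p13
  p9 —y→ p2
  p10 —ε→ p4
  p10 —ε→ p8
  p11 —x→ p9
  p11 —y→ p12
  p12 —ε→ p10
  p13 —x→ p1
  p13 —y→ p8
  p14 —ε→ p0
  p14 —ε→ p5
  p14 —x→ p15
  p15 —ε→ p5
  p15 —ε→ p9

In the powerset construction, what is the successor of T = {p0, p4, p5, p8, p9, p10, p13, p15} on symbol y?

{p0, p2, p4, p5, p7, p8, p9, p10, p11, p13, p15}

p0 on y → {p11}.
p5 on y → {p7}.
p9 on y → {p2}.
p13 on y → {p8}.
No y-transition from p4, p8, p10, p15.
Union after reading y: {p2, p7, p8, p11}.
Now take the ε-closure:
From p2 via ε: add p15.
From p15 via ε: add p5, p9.
From p5 via ε: add p0, p10.
From p9 via ε: add p13.
From p10 via ε: add p4.
No new states can be added; the closed set is {p0, p2, p4, p5, p7, p8, p9, p10, p11, p13, p15}.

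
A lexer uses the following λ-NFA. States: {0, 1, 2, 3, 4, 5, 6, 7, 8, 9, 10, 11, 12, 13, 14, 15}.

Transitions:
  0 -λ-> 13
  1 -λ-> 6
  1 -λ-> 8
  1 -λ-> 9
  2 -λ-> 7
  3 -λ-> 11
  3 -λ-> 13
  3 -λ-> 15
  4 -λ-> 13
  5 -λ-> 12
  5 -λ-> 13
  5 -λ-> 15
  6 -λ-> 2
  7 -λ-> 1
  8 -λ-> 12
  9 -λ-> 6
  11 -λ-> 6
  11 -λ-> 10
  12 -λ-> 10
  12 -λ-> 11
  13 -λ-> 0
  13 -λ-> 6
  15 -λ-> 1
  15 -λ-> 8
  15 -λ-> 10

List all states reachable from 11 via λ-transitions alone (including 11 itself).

{1, 2, 6, 7, 8, 9, 10, 11, 12}

Start with {11}.
From 11 via λ: add 6, 10.
From 6 via λ: add 2.
From 2 via λ: add 7.
From 7 via λ: add 1.
From 1 via λ: add 8, 9.
From 8 via λ: add 12.
No new states can be added; the closed set is {1, 2, 6, 7, 8, 9, 10, 11, 12}.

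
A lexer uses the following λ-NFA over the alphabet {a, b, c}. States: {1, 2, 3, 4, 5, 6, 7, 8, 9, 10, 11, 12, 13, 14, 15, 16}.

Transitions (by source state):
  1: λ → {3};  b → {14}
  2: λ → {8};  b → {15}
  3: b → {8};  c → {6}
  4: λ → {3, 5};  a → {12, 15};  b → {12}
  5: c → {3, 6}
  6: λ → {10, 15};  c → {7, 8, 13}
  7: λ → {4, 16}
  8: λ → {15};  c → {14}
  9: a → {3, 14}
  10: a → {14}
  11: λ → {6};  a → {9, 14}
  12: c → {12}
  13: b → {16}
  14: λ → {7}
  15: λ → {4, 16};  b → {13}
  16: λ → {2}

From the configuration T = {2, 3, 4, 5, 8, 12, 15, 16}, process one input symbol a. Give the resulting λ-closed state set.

4 on a → {12, 15}.
No a-transition from 2, 3, 5, 8, 12, 15, 16.
Union after reading a: {12, 15}.
Now take the λ-closure:
From 15 via λ: add 4, 16.
From 4 via λ: add 3, 5.
From 16 via λ: add 2.
From 2 via λ: add 8.
No new states can be added; the closed set is {2, 3, 4, 5, 8, 12, 15, 16}.

{2, 3, 4, 5, 8, 12, 15, 16}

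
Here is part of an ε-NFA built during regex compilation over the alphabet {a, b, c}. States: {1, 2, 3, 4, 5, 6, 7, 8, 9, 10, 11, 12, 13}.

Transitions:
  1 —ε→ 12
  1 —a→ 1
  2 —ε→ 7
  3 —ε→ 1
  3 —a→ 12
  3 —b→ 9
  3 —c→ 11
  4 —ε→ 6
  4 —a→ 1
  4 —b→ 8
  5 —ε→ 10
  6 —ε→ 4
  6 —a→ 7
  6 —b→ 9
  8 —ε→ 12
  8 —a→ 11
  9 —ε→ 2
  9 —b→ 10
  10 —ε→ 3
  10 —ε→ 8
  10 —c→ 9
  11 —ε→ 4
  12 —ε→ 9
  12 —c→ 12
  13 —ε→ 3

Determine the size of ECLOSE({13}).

Start with {13}.
From 13 via ε: add 3.
From 3 via ε: add 1.
From 1 via ε: add 12.
From 12 via ε: add 9.
From 9 via ε: add 2.
From 2 via ε: add 7.
ε-closure = {1, 2, 3, 7, 9, 12, 13}, which has 7 states.

7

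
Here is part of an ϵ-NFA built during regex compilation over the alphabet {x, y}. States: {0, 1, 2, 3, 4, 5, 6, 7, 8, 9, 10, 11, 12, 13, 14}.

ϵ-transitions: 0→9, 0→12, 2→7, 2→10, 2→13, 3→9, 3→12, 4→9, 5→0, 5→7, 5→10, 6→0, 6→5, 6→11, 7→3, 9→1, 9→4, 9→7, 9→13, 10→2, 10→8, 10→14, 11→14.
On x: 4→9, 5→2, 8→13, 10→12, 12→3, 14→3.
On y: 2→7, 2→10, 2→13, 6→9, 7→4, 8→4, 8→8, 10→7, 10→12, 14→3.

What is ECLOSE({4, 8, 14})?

Start with {4, 8, 14}.
From 4 via ϵ: add 9.
From 9 via ϵ: add 1, 7, 13.
From 7 via ϵ: add 3.
From 3 via ϵ: add 12.
No new states can be added; the closed set is {1, 3, 4, 7, 8, 9, 12, 13, 14}.

{1, 3, 4, 7, 8, 9, 12, 13, 14}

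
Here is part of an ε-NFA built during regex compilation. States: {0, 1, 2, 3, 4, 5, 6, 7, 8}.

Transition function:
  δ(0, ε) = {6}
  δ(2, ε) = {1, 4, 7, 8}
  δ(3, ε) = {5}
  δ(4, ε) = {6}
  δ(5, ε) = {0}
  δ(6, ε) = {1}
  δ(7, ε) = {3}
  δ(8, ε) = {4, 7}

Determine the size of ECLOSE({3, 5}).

5

Start with {3, 5}.
From 5 via ε: add 0.
From 0 via ε: add 6.
From 6 via ε: add 1.
ε-closure = {0, 1, 3, 5, 6}, which has 5 states.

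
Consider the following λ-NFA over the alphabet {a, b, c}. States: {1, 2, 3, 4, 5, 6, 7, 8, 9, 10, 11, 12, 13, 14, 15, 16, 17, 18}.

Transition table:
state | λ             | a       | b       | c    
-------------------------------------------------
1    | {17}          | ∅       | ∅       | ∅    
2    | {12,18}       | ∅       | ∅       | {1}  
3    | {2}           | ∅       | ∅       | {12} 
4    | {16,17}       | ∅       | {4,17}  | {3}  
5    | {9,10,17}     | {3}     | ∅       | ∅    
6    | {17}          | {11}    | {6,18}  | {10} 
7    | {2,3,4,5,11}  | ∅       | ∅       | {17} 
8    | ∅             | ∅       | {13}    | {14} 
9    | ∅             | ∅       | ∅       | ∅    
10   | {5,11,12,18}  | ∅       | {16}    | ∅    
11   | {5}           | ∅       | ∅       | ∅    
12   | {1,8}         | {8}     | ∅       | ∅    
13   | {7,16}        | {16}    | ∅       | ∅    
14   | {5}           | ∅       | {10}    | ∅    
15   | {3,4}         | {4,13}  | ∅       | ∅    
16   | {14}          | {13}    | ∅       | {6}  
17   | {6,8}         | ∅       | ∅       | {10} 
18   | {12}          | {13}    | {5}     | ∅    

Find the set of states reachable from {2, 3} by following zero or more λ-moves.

Start with {2, 3}.
From 2 via λ: add 12, 18.
From 12 via λ: add 1, 8.
From 1 via λ: add 17.
From 17 via λ: add 6.
No new states can be added; the closed set is {1, 2, 3, 6, 8, 12, 17, 18}.

{1, 2, 3, 6, 8, 12, 17, 18}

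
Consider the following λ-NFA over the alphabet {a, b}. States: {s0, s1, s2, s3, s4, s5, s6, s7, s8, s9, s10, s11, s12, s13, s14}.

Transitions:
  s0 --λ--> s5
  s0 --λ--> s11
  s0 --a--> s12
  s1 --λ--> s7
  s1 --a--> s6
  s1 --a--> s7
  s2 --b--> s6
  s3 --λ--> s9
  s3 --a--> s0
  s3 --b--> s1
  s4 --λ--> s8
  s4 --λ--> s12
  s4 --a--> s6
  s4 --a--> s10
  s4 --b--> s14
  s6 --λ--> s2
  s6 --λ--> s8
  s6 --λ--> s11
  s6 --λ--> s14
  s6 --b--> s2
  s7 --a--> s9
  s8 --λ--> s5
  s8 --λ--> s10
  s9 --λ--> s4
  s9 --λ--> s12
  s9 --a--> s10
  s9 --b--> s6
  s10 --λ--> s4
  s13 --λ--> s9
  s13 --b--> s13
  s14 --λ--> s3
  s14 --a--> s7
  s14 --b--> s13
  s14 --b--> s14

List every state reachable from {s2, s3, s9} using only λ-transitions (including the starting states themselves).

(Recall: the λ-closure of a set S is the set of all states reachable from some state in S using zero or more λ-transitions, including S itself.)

{s2, s3, s4, s5, s8, s9, s10, s12}

Start with {s2, s3, s9}.
From s9 via λ: add s4, s12.
From s4 via λ: add s8.
From s8 via λ: add s5, s10.
No new states can be added; the closed set is {s2, s3, s4, s5, s8, s9, s10, s12}.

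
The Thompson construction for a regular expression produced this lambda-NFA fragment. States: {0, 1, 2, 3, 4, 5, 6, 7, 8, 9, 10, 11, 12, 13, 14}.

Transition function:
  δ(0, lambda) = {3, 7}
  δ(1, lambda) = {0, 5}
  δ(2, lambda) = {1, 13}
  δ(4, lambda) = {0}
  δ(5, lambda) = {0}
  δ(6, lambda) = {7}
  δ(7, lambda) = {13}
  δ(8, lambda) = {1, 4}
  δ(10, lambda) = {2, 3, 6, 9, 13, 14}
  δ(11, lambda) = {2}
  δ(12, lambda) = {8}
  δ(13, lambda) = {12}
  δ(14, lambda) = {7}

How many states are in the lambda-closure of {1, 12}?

9

Start with {1, 12}.
From 1 via lambda: add 0, 5.
From 12 via lambda: add 8.
From 0 via lambda: add 3, 7.
From 8 via lambda: add 4.
From 7 via lambda: add 13.
lambda-closure = {0, 1, 3, 4, 5, 7, 8, 12, 13}, which has 9 states.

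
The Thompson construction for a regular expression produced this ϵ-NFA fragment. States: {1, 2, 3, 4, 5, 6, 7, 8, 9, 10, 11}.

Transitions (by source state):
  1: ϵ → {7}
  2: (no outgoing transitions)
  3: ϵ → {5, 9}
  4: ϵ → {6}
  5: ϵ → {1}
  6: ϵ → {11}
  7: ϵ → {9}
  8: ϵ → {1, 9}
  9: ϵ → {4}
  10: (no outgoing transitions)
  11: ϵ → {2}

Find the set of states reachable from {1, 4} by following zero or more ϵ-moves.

{1, 2, 4, 6, 7, 9, 11}

Start with {1, 4}.
From 1 via ϵ: add 7.
From 4 via ϵ: add 6.
From 6 via ϵ: add 11.
From 7 via ϵ: add 9.
From 11 via ϵ: add 2.
No new states can be added; the closed set is {1, 2, 4, 6, 7, 9, 11}.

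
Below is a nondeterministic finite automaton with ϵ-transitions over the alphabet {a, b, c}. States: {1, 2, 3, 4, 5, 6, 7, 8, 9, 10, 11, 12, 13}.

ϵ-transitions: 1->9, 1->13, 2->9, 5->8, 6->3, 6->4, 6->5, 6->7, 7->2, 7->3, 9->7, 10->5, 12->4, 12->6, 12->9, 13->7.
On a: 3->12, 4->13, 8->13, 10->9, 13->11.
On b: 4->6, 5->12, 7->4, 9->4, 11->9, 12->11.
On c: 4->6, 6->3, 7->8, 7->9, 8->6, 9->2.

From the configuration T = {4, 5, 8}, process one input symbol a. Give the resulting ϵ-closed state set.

4 on a → {13}.
8 on a → {13}.
No a-transition from 5.
Union after reading a: {13}.
Now take the ϵ-closure:
From 13 via ϵ: add 7.
From 7 via ϵ: add 2, 3.
From 2 via ϵ: add 9.
No new states can be added; the closed set is {2, 3, 7, 9, 13}.

{2, 3, 7, 9, 13}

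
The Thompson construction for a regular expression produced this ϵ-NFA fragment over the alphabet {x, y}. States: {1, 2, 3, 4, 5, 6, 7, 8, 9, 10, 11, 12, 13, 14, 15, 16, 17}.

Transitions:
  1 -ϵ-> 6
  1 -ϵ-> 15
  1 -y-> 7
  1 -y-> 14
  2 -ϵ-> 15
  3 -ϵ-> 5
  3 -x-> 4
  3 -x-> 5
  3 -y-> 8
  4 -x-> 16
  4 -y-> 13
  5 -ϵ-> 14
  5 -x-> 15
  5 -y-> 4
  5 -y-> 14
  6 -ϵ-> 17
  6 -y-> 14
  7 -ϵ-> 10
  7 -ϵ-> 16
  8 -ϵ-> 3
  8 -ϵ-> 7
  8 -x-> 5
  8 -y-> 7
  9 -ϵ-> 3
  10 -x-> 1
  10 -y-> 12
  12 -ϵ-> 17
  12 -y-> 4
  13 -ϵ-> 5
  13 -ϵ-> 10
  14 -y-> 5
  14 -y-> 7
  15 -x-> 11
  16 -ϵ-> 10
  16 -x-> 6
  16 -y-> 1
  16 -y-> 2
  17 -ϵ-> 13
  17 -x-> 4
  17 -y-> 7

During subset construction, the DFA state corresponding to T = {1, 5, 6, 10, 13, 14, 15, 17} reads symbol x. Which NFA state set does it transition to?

{1, 4, 5, 6, 10, 11, 13, 14, 15, 17}

5 on x → {15}.
10 on x → {1}.
15 on x → {11}.
17 on x → {4}.
No x-transition from 1, 6, 13, 14.
Union after reading x: {1, 4, 11, 15}.
Now take the ϵ-closure:
From 1 via ϵ: add 6.
From 6 via ϵ: add 17.
From 17 via ϵ: add 13.
From 13 via ϵ: add 5, 10.
From 5 via ϵ: add 14.
No new states can be added; the closed set is {1, 4, 5, 6, 10, 11, 13, 14, 15, 17}.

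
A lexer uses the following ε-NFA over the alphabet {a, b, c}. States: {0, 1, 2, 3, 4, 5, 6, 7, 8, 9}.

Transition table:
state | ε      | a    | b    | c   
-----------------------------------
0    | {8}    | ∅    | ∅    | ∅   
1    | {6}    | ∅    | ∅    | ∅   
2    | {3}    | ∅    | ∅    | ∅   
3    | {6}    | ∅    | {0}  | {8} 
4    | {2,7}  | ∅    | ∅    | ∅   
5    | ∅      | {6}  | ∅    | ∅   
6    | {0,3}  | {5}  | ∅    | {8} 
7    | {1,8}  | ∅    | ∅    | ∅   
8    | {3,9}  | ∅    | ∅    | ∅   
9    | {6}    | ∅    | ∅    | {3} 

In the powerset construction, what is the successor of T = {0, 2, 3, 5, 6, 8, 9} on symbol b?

{0, 3, 6, 8, 9}

3 on b → {0}.
No b-transition from 0, 2, 5, 6, 8, 9.
Union after reading b: {0}.
Now take the ε-closure:
From 0 via ε: add 8.
From 8 via ε: add 3, 9.
From 3 via ε: add 6.
No new states can be added; the closed set is {0, 3, 6, 8, 9}.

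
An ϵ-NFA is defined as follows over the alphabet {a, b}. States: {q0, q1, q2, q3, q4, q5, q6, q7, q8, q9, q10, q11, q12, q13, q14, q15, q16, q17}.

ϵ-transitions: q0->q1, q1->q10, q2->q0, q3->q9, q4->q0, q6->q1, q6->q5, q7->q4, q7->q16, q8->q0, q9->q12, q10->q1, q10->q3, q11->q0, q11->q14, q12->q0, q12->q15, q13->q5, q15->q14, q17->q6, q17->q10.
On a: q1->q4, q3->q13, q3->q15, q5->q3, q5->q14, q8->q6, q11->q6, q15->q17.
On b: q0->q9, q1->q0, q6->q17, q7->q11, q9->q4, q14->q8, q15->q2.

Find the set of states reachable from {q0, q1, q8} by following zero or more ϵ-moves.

{q0, q1, q3, q8, q9, q10, q12, q14, q15}

Start with {q0, q1, q8}.
From q1 via ϵ: add q10.
From q10 via ϵ: add q3.
From q3 via ϵ: add q9.
From q9 via ϵ: add q12.
From q12 via ϵ: add q15.
From q15 via ϵ: add q14.
No new states can be added; the closed set is {q0, q1, q3, q8, q9, q10, q12, q14, q15}.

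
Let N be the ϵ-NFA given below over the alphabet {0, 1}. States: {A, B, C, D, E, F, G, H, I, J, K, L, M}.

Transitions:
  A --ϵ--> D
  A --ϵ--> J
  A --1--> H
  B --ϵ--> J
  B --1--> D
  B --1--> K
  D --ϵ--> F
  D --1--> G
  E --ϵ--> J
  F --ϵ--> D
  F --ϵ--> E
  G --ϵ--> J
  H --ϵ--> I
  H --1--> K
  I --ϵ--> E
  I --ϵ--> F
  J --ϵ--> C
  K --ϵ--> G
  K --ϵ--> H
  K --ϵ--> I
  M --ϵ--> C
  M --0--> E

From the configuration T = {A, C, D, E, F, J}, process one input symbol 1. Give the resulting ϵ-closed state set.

{C, D, E, F, G, H, I, J}

A on 1 → {H}.
D on 1 → {G}.
No 1-transition from C, E, F, J.
Union after reading 1: {G, H}.
Now take the ϵ-closure:
From G via ϵ: add J.
From H via ϵ: add I.
From I via ϵ: add E, F.
From J via ϵ: add C.
From F via ϵ: add D.
No new states can be added; the closed set is {C, D, E, F, G, H, I, J}.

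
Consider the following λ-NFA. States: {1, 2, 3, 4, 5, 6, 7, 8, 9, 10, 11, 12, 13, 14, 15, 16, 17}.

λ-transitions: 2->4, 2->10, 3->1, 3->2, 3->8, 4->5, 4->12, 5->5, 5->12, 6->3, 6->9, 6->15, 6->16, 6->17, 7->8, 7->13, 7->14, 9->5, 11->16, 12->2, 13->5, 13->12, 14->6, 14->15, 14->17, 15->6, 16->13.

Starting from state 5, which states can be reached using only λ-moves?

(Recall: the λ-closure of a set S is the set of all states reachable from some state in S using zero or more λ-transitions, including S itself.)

{2, 4, 5, 10, 12}

Start with {5}.
From 5 via λ: add 12.
From 12 via λ: add 2.
From 2 via λ: add 4, 10.
No new states can be added; the closed set is {2, 4, 5, 10, 12}.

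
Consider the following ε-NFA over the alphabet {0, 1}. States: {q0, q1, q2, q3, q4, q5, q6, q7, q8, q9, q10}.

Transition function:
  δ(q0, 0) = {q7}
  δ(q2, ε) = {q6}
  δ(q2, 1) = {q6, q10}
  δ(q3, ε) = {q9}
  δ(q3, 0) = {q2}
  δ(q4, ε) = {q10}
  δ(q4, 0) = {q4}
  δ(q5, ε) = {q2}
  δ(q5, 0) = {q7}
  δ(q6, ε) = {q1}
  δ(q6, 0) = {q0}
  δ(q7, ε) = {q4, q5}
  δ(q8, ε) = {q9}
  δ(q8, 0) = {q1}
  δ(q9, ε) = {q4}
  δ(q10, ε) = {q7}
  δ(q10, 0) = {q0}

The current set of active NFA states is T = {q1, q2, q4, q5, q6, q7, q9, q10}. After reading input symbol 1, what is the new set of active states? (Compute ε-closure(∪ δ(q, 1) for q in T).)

q2 on 1 → {q6, q10}.
No 1-transition from q1, q4, q5, q6, q7, q9, q10.
Union after reading 1: {q6, q10}.
Now take the ε-closure:
From q6 via ε: add q1.
From q10 via ε: add q7.
From q7 via ε: add q4, q5.
From q5 via ε: add q2.
No new states can be added; the closed set is {q1, q2, q4, q5, q6, q7, q10}.

{q1, q2, q4, q5, q6, q7, q10}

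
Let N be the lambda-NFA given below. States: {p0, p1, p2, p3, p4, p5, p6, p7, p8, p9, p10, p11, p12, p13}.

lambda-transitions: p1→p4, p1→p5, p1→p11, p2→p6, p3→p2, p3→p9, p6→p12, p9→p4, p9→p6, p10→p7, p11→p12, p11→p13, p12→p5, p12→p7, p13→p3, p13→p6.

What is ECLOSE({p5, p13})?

{p2, p3, p4, p5, p6, p7, p9, p12, p13}

Start with {p5, p13}.
From p13 via lambda: add p3, p6.
From p3 via lambda: add p2, p9.
From p6 via lambda: add p12.
From p9 via lambda: add p4.
From p12 via lambda: add p7.
No new states can be added; the closed set is {p2, p3, p4, p5, p6, p7, p9, p12, p13}.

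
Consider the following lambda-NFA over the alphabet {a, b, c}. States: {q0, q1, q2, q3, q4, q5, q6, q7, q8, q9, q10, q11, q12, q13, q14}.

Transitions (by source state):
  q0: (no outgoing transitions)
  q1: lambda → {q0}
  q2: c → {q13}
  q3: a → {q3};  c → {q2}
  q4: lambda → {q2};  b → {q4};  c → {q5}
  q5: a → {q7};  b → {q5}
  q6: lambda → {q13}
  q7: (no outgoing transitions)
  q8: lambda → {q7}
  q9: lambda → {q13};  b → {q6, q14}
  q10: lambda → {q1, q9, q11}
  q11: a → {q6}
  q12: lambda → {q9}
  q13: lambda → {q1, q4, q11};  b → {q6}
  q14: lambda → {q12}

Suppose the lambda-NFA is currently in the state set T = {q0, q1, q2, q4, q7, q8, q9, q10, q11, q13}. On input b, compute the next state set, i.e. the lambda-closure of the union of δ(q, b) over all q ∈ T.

{q0, q1, q2, q4, q6, q9, q11, q12, q13, q14}

q4 on b → {q4}.
q9 on b → {q6, q14}.
q13 on b → {q6}.
No b-transition from q0, q1, q2, q7, q8, q10, q11.
Union after reading b: {q4, q6, q14}.
Now take the lambda-closure:
From q4 via lambda: add q2.
From q6 via lambda: add q13.
From q14 via lambda: add q12.
From q12 via lambda: add q9.
From q13 via lambda: add q1, q11.
From q1 via lambda: add q0.
No new states can be added; the closed set is {q0, q1, q2, q4, q6, q9, q11, q12, q13, q14}.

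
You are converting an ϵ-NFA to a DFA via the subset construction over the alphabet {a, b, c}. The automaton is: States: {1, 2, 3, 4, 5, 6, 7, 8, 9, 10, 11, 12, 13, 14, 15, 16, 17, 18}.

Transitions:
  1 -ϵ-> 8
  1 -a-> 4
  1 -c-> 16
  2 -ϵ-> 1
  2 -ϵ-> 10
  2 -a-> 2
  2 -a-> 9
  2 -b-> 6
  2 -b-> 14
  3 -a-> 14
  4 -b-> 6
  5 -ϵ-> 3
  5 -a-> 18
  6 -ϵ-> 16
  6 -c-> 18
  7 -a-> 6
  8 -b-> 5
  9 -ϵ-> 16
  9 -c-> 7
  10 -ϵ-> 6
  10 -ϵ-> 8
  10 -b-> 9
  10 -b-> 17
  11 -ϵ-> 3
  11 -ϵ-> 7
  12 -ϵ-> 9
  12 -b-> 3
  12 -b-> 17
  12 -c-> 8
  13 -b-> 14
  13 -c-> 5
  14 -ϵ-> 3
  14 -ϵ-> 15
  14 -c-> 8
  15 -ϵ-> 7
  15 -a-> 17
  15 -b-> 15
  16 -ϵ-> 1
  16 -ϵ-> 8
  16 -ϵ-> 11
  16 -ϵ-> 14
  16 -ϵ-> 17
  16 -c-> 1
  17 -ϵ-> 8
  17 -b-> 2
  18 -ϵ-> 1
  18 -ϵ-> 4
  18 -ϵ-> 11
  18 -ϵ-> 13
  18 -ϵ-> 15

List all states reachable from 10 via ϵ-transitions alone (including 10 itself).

Start with {10}.
From 10 via ϵ: add 6, 8.
From 6 via ϵ: add 16.
From 16 via ϵ: add 1, 11, 14, 17.
From 11 via ϵ: add 3, 7.
From 14 via ϵ: add 15.
No new states can be added; the closed set is {1, 3, 6, 7, 8, 10, 11, 14, 15, 16, 17}.

{1, 3, 6, 7, 8, 10, 11, 14, 15, 16, 17}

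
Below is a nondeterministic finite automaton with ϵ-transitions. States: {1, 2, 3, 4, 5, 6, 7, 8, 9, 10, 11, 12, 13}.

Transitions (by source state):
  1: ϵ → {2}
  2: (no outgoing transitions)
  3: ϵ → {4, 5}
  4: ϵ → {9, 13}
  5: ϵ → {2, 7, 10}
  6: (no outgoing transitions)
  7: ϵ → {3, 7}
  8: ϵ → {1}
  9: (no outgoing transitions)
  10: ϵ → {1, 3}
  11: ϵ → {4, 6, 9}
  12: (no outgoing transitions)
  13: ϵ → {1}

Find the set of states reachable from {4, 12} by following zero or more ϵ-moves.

Start with {4, 12}.
From 4 via ϵ: add 9, 13.
From 13 via ϵ: add 1.
From 1 via ϵ: add 2.
No new states can be added; the closed set is {1, 2, 4, 9, 12, 13}.

{1, 2, 4, 9, 12, 13}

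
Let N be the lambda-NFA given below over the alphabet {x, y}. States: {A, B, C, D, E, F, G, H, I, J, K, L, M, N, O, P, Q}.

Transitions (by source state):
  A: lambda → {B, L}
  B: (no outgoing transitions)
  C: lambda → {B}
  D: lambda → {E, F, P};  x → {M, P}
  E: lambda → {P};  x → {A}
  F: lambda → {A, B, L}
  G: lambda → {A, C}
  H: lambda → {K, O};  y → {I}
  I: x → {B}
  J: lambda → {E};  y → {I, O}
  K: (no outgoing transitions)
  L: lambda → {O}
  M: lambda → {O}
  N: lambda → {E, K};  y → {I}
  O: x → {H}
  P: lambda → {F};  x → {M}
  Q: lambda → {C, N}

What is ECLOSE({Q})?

Start with {Q}.
From Q via lambda: add C, N.
From C via lambda: add B.
From N via lambda: add E, K.
From E via lambda: add P.
From P via lambda: add F.
From F via lambda: add A, L.
From L via lambda: add O.
No new states can be added; the closed set is {A, B, C, E, F, K, L, N, O, P, Q}.

{A, B, C, E, F, K, L, N, O, P, Q}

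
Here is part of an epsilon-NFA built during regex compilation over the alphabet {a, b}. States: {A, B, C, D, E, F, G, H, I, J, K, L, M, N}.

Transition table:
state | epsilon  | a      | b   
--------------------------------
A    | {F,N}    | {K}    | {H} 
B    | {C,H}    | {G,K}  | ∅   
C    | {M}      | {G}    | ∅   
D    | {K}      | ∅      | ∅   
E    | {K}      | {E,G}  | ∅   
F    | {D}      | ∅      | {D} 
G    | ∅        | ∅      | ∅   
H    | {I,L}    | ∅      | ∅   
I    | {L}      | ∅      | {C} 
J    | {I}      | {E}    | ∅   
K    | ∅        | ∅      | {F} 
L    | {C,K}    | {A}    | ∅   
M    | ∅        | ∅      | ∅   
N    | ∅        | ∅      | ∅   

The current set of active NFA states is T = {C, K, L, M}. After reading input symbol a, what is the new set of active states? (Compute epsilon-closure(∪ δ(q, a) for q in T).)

{A, D, F, G, K, N}

C on a → {G}.
L on a → {A}.
No a-transition from K, M.
Union after reading a: {A, G}.
Now take the epsilon-closure:
From A via epsilon: add F, N.
From F via epsilon: add D.
From D via epsilon: add K.
No new states can be added; the closed set is {A, D, F, G, K, N}.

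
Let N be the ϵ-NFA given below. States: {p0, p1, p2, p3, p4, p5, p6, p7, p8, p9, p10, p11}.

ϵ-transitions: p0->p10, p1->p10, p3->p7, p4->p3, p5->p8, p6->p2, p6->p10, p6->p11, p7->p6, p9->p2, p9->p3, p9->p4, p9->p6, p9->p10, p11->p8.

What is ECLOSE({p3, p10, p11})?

{p2, p3, p6, p7, p8, p10, p11}

Start with {p3, p10, p11}.
From p3 via ϵ: add p7.
From p11 via ϵ: add p8.
From p7 via ϵ: add p6.
From p6 via ϵ: add p2.
No new states can be added; the closed set is {p2, p3, p6, p7, p8, p10, p11}.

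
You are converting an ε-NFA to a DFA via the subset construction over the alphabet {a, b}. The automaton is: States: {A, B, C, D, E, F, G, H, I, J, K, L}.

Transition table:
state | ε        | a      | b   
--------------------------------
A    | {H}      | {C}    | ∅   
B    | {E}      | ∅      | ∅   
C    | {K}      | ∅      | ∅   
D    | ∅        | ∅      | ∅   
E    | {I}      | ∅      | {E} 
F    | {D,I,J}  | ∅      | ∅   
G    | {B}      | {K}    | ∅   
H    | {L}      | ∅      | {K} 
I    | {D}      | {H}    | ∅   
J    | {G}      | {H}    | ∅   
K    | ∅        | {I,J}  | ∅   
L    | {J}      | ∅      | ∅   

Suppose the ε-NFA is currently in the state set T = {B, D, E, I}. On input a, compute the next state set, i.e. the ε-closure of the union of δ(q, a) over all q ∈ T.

{B, D, E, G, H, I, J, L}

I on a → {H}.
No a-transition from B, D, E.
Union after reading a: {H}.
Now take the ε-closure:
From H via ε: add L.
From L via ε: add J.
From J via ε: add G.
From G via ε: add B.
From B via ε: add E.
From E via ε: add I.
From I via ε: add D.
No new states can be added; the closed set is {B, D, E, G, H, I, J, L}.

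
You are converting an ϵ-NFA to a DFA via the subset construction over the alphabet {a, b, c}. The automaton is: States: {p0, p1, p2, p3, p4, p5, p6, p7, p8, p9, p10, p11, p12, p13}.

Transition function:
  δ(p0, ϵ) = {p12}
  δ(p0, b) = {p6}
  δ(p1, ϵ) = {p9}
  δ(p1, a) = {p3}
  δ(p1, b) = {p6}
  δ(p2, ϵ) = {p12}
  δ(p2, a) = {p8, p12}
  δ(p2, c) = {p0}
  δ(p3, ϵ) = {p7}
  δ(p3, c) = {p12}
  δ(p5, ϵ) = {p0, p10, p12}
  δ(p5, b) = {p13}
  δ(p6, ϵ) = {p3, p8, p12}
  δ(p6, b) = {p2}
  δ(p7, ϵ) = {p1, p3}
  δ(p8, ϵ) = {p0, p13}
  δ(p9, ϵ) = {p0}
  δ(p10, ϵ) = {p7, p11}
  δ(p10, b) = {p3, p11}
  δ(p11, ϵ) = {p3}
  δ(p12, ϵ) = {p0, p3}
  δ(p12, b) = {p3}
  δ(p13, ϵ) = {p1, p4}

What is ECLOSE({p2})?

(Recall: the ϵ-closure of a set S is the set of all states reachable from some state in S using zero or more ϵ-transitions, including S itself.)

{p0, p1, p2, p3, p7, p9, p12}

Start with {p2}.
From p2 via ϵ: add p12.
From p12 via ϵ: add p0, p3.
From p3 via ϵ: add p7.
From p7 via ϵ: add p1.
From p1 via ϵ: add p9.
No new states can be added; the closed set is {p0, p1, p2, p3, p7, p9, p12}.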